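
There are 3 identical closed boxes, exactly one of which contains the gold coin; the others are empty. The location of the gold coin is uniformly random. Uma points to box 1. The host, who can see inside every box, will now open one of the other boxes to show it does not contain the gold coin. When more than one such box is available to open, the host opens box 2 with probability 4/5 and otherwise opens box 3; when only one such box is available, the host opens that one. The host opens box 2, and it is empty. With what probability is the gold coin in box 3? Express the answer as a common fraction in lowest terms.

Condition on the true location of the gold coin.
If it is in box 1 (prior 1/3): box 2 is available, opened with probability 4/5; weight (1/3)·(4/5) = 4/15.
If it is in box 2 (prior 1/3): the host opened box 2, so this case is ruled out; weight (1/3)·0 = 0.
If it is in box 3 (prior 1/3): only box 2 is available, probability 1; weight (1/3)·1 = 1/3.
The weights sum to 3/5.
So P(the gold coin in box 3 | the host opened box 2) = (1/3) / (3/5) = 5/9.

5/9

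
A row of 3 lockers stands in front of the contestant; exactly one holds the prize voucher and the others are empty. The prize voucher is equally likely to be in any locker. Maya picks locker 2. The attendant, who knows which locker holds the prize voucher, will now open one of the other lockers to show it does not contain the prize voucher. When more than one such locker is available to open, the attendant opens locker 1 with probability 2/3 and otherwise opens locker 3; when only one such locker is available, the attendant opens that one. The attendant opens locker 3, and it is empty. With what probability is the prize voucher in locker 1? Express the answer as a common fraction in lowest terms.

Apply Bayes' rule, conditioning on where the prize voucher actually is.
If it is in locker 1 (prior 1/3): only locker 3 is available, probability 1; weight (1/3)·1 = 1/3.
If it is in locker 2 (prior 1/3): locker 1 is available but not opened, probability 1/3; weight (1/3)·(1/3) = 1/9.
If it is in locker 3 (prior 1/3): the attendant opened locker 3, so this case is ruled out; weight (1/3)·0 = 0.
The weights sum to 4/9.
So P(the prize voucher in locker 1 | the attendant opened locker 3) = (1/3) / (4/9) = 3/4.

3/4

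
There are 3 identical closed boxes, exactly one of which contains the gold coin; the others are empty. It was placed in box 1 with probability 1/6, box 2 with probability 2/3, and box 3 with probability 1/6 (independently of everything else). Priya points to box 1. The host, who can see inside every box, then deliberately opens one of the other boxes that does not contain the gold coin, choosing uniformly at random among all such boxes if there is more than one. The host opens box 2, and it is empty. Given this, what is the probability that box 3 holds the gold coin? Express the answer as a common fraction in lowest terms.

2/3

Condition on the true location of the gold coin.
If it is in box 1 (prior 1/6): the host has 2 equally likely choices, so probability 1/2; weight (1/6)·(1/2) = 1/12.
If it is in box 2 (prior 2/3): the host opened box 2, so this case is ruled out; weight (2/3)·0 = 0.
If it is in box 3 (prior 1/6): the host has no choice, probability 1; weight (1/6)·1 = 1/6.
The weights sum to 1/4.
So P(the gold coin in box 3 | the host opened box 2) = (1/6) / (1/4) = 2/3.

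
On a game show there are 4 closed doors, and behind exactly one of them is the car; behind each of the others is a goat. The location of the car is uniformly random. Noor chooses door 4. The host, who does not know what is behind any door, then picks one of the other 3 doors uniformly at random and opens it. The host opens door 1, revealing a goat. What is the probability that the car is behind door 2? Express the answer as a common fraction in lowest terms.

Apply Bayes' rule, conditioning on where the car actually is.
If it is behind door 1 (prior 1/4): the host opened door 1, so this case is ruled out; weight (1/4)·0 = 0.
If it is behind any of doors 2, 3, and 4 (prior 1/4 each): the host picks door 1 with probability 1/3 regardless, and it is not the prize; weight (1/4)·(1/3) = 1/12 each.
The weights sum to 1/4.
So P(the car behind door 2 | the host opened door 1) = (1/12) / (1/4) = 1/3.

1/3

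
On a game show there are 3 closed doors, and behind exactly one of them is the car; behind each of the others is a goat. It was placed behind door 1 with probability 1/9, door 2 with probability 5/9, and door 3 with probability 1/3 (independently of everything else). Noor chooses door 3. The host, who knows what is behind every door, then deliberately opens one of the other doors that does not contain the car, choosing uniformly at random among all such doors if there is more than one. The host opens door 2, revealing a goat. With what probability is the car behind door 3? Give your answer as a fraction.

3/5

Consider each possible location of the car in turn.
If it is behind door 1 (prior 1/9): the host has no choice, probability 1; weight (1/9)·1 = 1/9.
If it is behind door 2 (prior 5/9): the host opened door 2, so this case is ruled out; weight (5/9)·0 = 0.
If it is behind door 3 (prior 1/3): the host has 2 equally likely choices, so probability 1/2; weight (1/3)·(1/2) = 1/6.
The weights sum to 5/18.
So P(the car behind door 3 | the host opened door 2) = (1/6) / (5/18) = 3/5.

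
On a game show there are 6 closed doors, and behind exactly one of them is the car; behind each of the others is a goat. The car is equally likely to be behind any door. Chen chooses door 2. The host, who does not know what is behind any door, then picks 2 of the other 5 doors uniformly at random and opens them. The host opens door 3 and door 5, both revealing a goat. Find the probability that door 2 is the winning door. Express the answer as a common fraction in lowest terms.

1/4

Condition on the true location of the car.
If it is behind any of doors 1, 2, 4, and 6 (prior 1/6 each): the host picks exactly this set with probability 1/10 regardless, and none is the prize; weight (1/6)·(1/10) = 1/60 each.
If it is behind either of doors 3 and 5 (prior 1/6 each): that door was opened and seen not to hold the prize — ruled out; weight (1/6)·0 = 0 each.
The weights sum to 1/15.
So P(the car behind door 2 | the host opened door 3 and door 5) = (1/60) / (1/15) = 1/4.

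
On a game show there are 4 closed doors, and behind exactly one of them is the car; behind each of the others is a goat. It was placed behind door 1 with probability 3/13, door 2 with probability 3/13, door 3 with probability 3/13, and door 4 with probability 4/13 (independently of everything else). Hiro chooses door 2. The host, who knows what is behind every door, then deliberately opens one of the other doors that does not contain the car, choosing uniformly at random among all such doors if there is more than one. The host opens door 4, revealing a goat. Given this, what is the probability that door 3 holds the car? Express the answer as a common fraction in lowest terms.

3/8

Apply Bayes' rule, conditioning on where the car actually is.
If it is behind either of doors 1 and 3 (prior 3/13 each): the host has 2 equally likely choices, so probability 1/2; weight (3/13)·(1/2) = 3/26 each.
If it is behind door 2 (prior 3/13): the host has 3 equally likely choices, so probability 1/3; weight (3/13)·(1/3) = 1/13.
If it is behind door 4 (prior 4/13): the host opened door 4, so this case is ruled out; weight (4/13)·0 = 0.
The weights sum to 4/13.
So P(the car behind door 3 | the host opened door 4) = (3/26) / (4/13) = 3/8.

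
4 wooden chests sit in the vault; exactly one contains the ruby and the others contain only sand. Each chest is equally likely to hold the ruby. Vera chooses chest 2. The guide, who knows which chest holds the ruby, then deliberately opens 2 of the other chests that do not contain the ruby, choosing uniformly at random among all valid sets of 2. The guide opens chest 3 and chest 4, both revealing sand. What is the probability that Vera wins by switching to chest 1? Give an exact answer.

Condition on the true location of the ruby.
If it is in chest 1 (prior 1/4): the guide has no choice, probability 1; weight (1/4)·1 = 1/4.
If it is in chest 2 (prior 1/4): the guide has 3 equally likely choices, so probability 1/3; weight (1/4)·(1/3) = 1/12.
If it is in either of chests 3 and 4 (prior 1/4 each): that chest was opened and seen not to hold the prize — ruled out; weight (1/4)·0 = 0 each.
The weights sum to 1/3.
So P(the ruby in chest 1 | the guide opened chest 3 and chest 4) = (1/4) / (1/3) = 3/4.

3/4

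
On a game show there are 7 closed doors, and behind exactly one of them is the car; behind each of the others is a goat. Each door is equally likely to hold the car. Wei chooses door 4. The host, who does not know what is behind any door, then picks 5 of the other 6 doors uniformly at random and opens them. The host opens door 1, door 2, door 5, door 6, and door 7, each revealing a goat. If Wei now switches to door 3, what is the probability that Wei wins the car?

1/2

Because the host chose which doors to open without knowing where the car is, the choice is independent of the prize location. Learning that none of the 5 opened doors holds the car simply rules out those 5 locations and leaves the remaining 2 doors still equally likely by symmetry.
So P(the car behind door 3) = 1/2.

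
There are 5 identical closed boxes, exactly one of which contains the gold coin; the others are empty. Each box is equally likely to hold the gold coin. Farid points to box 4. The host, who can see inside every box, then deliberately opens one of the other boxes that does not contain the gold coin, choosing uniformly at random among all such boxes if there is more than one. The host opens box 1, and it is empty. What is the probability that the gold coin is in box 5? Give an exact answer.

Condition on the true location of the gold coin.
If it is in box 1 (prior 1/5): the host opened box 1, so this case is ruled out; weight (1/5)·0 = 0.
If it is in any of boxes 2, 3, and 5 (prior 1/5 each): the host has 3 equally likely choices, so probability 1/3; weight (1/5)·(1/3) = 1/15 each.
If it is in box 4 (prior 1/5): the host has 4 equally likely choices, so probability 1/4; weight (1/5)·(1/4) = 1/20.
The weights sum to 1/4.
So P(the gold coin in box 5 | the host opened box 1) = (1/15) / (1/4) = 4/15.

4/15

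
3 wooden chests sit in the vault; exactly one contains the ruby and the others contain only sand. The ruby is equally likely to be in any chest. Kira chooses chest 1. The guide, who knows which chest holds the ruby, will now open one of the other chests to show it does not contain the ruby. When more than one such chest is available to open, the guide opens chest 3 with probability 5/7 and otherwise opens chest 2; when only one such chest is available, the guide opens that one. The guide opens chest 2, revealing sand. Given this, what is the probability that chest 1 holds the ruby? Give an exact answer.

Consider each possible location of the ruby in turn.
If it is in chest 1 (prior 1/3): chest 3 is available but not opened, probability 2/7; weight (1/3)·(2/7) = 2/21.
If it is in chest 2 (prior 1/3): the guide opened chest 2, so this case is ruled out; weight (1/3)·0 = 0.
If it is in chest 3 (prior 1/3): only chest 2 is available, probability 1; weight (1/3)·1 = 1/3.
The weights sum to 3/7.
So P(the ruby in chest 1 | the guide opened chest 2) = (2/21) / (3/7) = 2/9.

2/9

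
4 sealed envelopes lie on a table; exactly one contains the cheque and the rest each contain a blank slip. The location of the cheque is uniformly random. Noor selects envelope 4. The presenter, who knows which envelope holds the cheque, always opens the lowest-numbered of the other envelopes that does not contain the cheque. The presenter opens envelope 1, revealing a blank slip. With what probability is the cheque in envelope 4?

Consider each possible location of the cheque in turn.
If it is in envelope 1 (prior 1/4): the presenter opened envelope 1, so this case is ruled out; weight (1/4)·0 = 0.
If it is in any of envelopes 2, 3, and 4 (prior 1/4 each): envelope 1 is the lowest-numbered option available, probability 1; weight (1/4)·1 = 1/4 each.
The weights sum to 3/4.
So P(the cheque in envelope 4 | the presenter opened envelope 1) = (1/4) / (3/4) = 1/3.

1/3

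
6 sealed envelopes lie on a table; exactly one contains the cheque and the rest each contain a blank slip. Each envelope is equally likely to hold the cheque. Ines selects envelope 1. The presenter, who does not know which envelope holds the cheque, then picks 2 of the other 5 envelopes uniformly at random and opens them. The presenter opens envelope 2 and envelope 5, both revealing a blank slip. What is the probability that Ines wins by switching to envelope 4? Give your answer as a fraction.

1/4

Apply Bayes' rule, conditioning on where the cheque actually is.
If it is in any of envelopes 1, 3, 4, and 6 (prior 1/6 each): the presenter picks exactly this set with probability 1/10 regardless, and none is the prize; weight (1/6)·(1/10) = 1/60 each.
If it is in either of envelopes 2 and 5 (prior 1/6 each): that envelope was opened and seen not to hold the prize — ruled out; weight (1/6)·0 = 0 each.
The weights sum to 1/15.
So P(the cheque in envelope 4 | the presenter opened envelope 2 and envelope 5) = (1/60) / (1/15) = 1/4.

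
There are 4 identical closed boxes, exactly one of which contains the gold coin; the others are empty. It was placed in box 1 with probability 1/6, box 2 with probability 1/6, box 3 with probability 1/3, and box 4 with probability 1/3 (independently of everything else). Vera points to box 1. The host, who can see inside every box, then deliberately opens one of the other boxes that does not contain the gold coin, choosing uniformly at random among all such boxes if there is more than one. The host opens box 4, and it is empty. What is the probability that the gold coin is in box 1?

2/11

Apply Bayes' rule, conditioning on where the gold coin actually is.
If it is in box 1 (prior 1/6): the host has 3 equally likely choices, so probability 1/3; weight (1/6)·(1/3) = 1/18.
If it is in box 2 (prior 1/6): the host has 2 equally likely choices, so probability 1/2; weight (1/6)·(1/2) = 1/12.
If it is in box 3 (prior 1/3): the host has 2 equally likely choices, so probability 1/2; weight (1/3)·(1/2) = 1/6.
If it is in box 4 (prior 1/3): the host opened box 4, so this case is ruled out; weight (1/3)·0 = 0.
The weights sum to 11/36.
So P(the gold coin in box 1 | the host opened box 4) = (1/18) / (11/36) = 2/11.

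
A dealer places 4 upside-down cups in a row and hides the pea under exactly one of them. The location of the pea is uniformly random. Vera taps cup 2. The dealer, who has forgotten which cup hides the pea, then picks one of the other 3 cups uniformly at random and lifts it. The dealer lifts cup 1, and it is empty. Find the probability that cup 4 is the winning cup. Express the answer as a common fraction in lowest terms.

Apply Bayes' rule, conditioning on where the pea actually is.
If it is under cup 1 (prior 1/4): the dealer opened cup 1, so this case is ruled out; weight (1/4)·0 = 0.
If it is under any of cups 2, 3, and 4 (prior 1/4 each): the dealer picks cup 1 with probability 1/3 regardless, and it is not the prize; weight (1/4)·(1/3) = 1/12 each.
The weights sum to 1/4.
So P(the pea under cup 4 | the dealer opened cup 1) = (1/12) / (1/4) = 1/3.

1/3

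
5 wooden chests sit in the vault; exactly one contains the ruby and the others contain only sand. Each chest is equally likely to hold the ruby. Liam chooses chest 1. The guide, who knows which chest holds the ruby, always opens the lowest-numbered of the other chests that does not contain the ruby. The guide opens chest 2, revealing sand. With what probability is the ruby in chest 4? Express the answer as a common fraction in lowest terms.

Apply Bayes' rule, conditioning on where the ruby actually is.
If it is in any of chests 1, 3, 4, and 5 (prior 1/5 each): chest 2 is the lowest-numbered option available, probability 1; weight (1/5)·1 = 1/5 each.
If it is in chest 2 (prior 1/5): the guide opened chest 2, so this case is ruled out; weight (1/5)·0 = 0.
The weights sum to 4/5.
So P(the ruby in chest 4 | the guide opened chest 2) = (1/5) / (4/5) = 1/4.

1/4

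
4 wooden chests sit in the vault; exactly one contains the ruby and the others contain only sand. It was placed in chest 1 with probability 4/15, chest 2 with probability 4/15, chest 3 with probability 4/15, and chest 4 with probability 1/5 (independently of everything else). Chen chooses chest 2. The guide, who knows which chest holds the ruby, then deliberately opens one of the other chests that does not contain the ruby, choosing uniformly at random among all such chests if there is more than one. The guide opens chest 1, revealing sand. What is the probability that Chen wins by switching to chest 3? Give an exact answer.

Condition on the true location of the ruby.
If it is in chest 1 (prior 4/15): the guide opened chest 1, so this case is ruled out; weight (4/15)·0 = 0.
If it is in chest 2 (prior 4/15): the guide has 3 equally likely choices, so probability 1/3; weight (4/15)·(1/3) = 4/45.
If it is in chest 3 (prior 4/15): the guide has 2 equally likely choices, so probability 1/2; weight (4/15)·(1/2) = 2/15.
If it is in chest 4 (prior 1/5): the guide has 2 equally likely choices, so probability 1/2; weight (1/5)·(1/2) = 1/10.
The weights sum to 29/90.
So P(the ruby in chest 3 | the guide opened chest 1) = (2/15) / (29/90) = 12/29.

12/29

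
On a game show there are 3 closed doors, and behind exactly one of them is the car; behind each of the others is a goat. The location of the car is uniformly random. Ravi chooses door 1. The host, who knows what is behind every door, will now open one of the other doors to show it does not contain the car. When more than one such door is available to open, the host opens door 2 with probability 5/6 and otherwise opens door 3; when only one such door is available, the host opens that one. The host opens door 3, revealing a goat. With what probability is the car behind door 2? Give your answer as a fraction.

6/7

Apply Bayes' rule, conditioning on where the car actually is.
If it is behind door 1 (prior 1/3): door 2 is available but not opened, probability 1/6; weight (1/3)·(1/6) = 1/18.
If it is behind door 2 (prior 1/3): only door 3 is available, probability 1; weight (1/3)·1 = 1/3.
If it is behind door 3 (prior 1/3): the host opened door 3, so this case is ruled out; weight (1/3)·0 = 0.
The weights sum to 7/18.
So P(the car behind door 2 | the host opened door 3) = (1/3) / (7/18) = 6/7.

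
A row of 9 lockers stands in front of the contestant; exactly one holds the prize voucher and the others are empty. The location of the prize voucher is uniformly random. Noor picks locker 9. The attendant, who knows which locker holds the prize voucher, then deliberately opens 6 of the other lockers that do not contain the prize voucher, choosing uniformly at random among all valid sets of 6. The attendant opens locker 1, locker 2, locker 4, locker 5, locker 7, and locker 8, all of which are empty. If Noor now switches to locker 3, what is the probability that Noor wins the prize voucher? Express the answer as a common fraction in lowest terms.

4/9

Consider each possible location of the prize voucher in turn.
If it is in any of lockers 1, 2, 4, 5, 7, and 8 (prior 1/9 each): that locker was opened and seen not to hold the prize — ruled out; weight (1/9)·0 = 0 each.
If it is in either of lockers 3 and 6 (prior 1/9 each): the attendant has 7 equally likely choices, so probability 1/7; weight (1/9)·(1/7) = 1/63 each.
If it is in locker 9 (prior 1/9): the attendant has 28 equally likely choices, so probability 1/28; weight (1/9)·(1/28) = 1/252.
The weights sum to 1/28.
So P(the prize voucher in locker 3 | the attendant opened locker 1, locker 2, locker 4, locker 5, locker 7, and locker 8) = (1/63) / (1/28) = 4/9.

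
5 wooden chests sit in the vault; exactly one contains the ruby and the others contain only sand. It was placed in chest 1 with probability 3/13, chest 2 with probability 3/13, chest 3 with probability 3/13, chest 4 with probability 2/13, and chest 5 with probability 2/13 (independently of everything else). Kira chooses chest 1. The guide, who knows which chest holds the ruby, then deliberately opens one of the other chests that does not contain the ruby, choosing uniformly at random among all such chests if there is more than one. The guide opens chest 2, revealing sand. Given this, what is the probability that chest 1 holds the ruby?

9/37

Apply Bayes' rule, conditioning on where the ruby actually is.
If it is in chest 1 (prior 3/13): the guide has 4 equally likely choices, so probability 1/4; weight (3/13)·(1/4) = 3/52.
If it is in chest 2 (prior 3/13): the guide opened chest 2, so this case is ruled out; weight (3/13)·0 = 0.
If it is in chest 3 (prior 3/13): the guide has 3 equally likely choices, so probability 1/3; weight (3/13)·(1/3) = 1/13.
If it is in either of chests 4 and 5 (prior 2/13 each): the guide has 3 equally likely choices, so probability 1/3; weight (2/13)·(1/3) = 2/39 each.
The weights sum to 37/156.
So P(the ruby in chest 1 | the guide opened chest 2) = (3/52) / (37/156) = 9/37.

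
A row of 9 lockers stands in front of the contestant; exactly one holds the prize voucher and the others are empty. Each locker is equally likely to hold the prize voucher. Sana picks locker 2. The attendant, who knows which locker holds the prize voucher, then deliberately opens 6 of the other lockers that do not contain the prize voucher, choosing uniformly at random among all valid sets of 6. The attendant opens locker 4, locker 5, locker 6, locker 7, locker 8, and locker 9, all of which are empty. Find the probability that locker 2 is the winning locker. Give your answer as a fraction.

1/9

Consider each possible location of the prize voucher in turn.
If it is in either of lockers 1 and 3 (prior 1/9 each): the attendant has 7 equally likely choices, so probability 1/7; weight (1/9)·(1/7) = 1/63 each.
If it is in locker 2 (prior 1/9): the attendant has 28 equally likely choices, so probability 1/28; weight (1/9)·(1/28) = 1/252.
If it is in any of lockers 4, 5, 6, 7, 8, and 9 (prior 1/9 each): that locker was opened and seen not to hold the prize — ruled out; weight (1/9)·0 = 0 each.
The weights sum to 1/28.
So P(the prize voucher in locker 2 | the attendant opened locker 4, locker 5, locker 6, locker 7, locker 8, and locker 9) = (1/252) / (1/28) = 1/9.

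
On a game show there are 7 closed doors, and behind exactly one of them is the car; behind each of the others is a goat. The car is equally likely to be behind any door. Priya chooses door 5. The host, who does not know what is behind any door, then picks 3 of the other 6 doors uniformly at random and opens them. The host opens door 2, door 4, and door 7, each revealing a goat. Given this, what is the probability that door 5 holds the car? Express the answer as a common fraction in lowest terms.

Consider each possible location of the car in turn.
If it is behind any of doors 1, 3, 5, and 6 (prior 1/7 each): the host picks exactly this set with probability 1/20 regardless, and none is the prize; weight (1/7)·(1/20) = 1/140 each.
If it is behind any of doors 2, 4, and 7 (prior 1/7 each): that door was opened and seen not to hold the prize — ruled out; weight (1/7)·0 = 0 each.
The weights sum to 1/35.
So P(the car behind door 5 | the host opened door 2, door 4, and door 7) = (1/140) / (1/35) = 1/4.

1/4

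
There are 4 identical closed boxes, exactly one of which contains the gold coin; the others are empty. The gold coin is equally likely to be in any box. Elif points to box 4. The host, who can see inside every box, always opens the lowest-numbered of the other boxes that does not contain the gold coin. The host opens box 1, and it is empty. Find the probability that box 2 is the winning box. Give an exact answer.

1/3

Apply Bayes' rule, conditioning on where the gold coin actually is.
If it is in box 1 (prior 1/4): the host opened box 1, so this case is ruled out; weight (1/4)·0 = 0.
If it is in any of boxes 2, 3, and 4 (prior 1/4 each): box 1 is the lowest-numbered option available, probability 1; weight (1/4)·1 = 1/4 each.
The weights sum to 3/4.
So P(the gold coin in box 2 | the host opened box 1) = (1/4) / (3/4) = 1/3.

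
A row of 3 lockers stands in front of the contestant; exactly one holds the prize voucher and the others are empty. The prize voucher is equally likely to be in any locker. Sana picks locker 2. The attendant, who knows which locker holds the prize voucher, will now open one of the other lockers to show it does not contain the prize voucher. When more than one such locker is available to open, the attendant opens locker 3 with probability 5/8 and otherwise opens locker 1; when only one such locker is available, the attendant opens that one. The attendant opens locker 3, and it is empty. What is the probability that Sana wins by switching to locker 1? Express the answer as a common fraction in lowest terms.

8/13

Apply Bayes' rule, conditioning on where the prize voucher actually is.
If it is in locker 1 (prior 1/3): only locker 3 is available, probability 1; weight (1/3)·1 = 1/3.
If it is in locker 2 (prior 1/3): locker 3 is available, opened with probability 5/8; weight (1/3)·(5/8) = 5/24.
If it is in locker 3 (prior 1/3): the attendant opened locker 3, so this case is ruled out; weight (1/3)·0 = 0.
The weights sum to 13/24.
So P(the prize voucher in locker 1 | the attendant opened locker 3) = (1/3) / (13/24) = 8/13.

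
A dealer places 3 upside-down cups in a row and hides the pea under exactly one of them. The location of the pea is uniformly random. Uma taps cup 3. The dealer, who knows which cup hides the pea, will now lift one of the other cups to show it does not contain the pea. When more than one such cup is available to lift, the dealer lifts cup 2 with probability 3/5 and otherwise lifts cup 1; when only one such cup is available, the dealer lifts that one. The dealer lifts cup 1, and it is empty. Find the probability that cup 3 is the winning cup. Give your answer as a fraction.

Consider each possible location of the pea in turn.
If it is under cup 1 (prior 1/3): the dealer opened cup 1, so this case is ruled out; weight (1/3)·0 = 0.
If it is under cup 2 (prior 1/3): only cup 1 is available, probability 1; weight (1/3)·1 = 1/3.
If it is under cup 3 (prior 1/3): cup 2 is available but not opened, probability 2/5; weight (1/3)·(2/5) = 2/15.
The weights sum to 7/15.
So P(the pea under cup 3 | the dealer opened cup 1) = (2/15) / (7/15) = 2/7.

2/7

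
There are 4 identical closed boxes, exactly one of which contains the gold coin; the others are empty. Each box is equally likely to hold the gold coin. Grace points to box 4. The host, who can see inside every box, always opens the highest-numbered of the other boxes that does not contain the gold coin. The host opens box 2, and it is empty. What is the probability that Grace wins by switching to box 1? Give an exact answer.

Apply Bayes' rule, conditioning on where the gold coin actually is.
If it is in either of boxes 1 and 4 (prior 1/4 each): the host would have opened box 3 instead, probability 0; weight (1/4)·0 = 0 each.
If it is in box 2 (prior 1/4): the host opened box 2, so this case is ruled out; weight (1/4)·0 = 0.
If it is in box 3 (prior 1/4): box 2 is the highest-numbered option available, probability 1; weight (1/4)·1 = 1/4.
The weights sum to 1/4.
So P(the gold coin in box 1 | the host opened box 2) = 0 / (1/4) = 0.

0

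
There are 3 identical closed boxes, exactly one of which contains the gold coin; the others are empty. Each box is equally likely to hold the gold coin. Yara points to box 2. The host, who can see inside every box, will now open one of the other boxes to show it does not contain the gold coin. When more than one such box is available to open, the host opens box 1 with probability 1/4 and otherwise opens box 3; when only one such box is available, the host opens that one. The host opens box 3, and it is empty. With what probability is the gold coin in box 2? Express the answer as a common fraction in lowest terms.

Consider each possible location of the gold coin in turn.
If it is in box 1 (prior 1/3): only box 3 is available, probability 1; weight (1/3)·1 = 1/3.
If it is in box 2 (prior 1/3): box 1 is available but not opened, probability 3/4; weight (1/3)·(3/4) = 1/4.
If it is in box 3 (prior 1/3): the host opened box 3, so this case is ruled out; weight (1/3)·0 = 0.
The weights sum to 7/12.
So P(the gold coin in box 2 | the host opened box 3) = (1/4) / (7/12) = 3/7.

3/7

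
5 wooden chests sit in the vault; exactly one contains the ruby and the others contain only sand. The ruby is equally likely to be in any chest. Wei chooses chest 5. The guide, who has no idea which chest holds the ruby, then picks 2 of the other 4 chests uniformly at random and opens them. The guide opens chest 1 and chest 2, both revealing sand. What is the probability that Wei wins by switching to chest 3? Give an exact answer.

Apply Bayes' rule, conditioning on where the ruby actually is.
If it is in either of chests 1 and 2 (prior 1/5 each): that chest was opened and seen not to hold the prize — ruled out; weight (1/5)·0 = 0 each.
If it is in any of chests 3, 4, and 5 (prior 1/5 each): the guide picks exactly this set with probability 1/6 regardless, and none is the prize; weight (1/5)·(1/6) = 1/30 each.
The weights sum to 1/10.
So P(the ruby in chest 3 | the guide opened chest 1 and chest 2) = (1/30) / (1/10) = 1/3.

1/3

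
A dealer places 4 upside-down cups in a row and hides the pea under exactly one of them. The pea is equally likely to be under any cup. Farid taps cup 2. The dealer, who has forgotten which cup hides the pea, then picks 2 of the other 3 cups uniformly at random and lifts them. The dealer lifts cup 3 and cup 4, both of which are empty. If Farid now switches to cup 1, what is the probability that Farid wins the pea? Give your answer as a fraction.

Because the dealer chose which cups to lift without knowing where the pea is, the choice is independent of the prize location. Learning that none of the 2 opened cups holds the pea simply rules out those 2 locations and leaves the remaining 2 cups still equally likely by symmetry.
So P(the pea under cup 1) = 1/2.

1/2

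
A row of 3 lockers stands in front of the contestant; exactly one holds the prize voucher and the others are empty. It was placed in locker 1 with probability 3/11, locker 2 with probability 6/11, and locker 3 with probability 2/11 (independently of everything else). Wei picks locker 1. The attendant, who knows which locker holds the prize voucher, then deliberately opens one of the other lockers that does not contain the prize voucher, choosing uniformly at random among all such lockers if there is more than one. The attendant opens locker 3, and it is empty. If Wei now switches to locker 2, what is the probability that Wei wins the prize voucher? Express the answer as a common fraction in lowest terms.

Condition on the true location of the prize voucher.
If it is in locker 1 (prior 3/11): the attendant has 2 equally likely choices, so probability 1/2; weight (3/11)·(1/2) = 3/22.
If it is in locker 2 (prior 6/11): the attendant has no choice, probability 1; weight (6/11)·1 = 6/11.
If it is in locker 3 (prior 2/11): the attendant opened locker 3, so this case is ruled out; weight (2/11)·0 = 0.
The weights sum to 15/22.
So P(the prize voucher in locker 2 | the attendant opened locker 3) = (6/11) / (15/22) = 4/5.

4/5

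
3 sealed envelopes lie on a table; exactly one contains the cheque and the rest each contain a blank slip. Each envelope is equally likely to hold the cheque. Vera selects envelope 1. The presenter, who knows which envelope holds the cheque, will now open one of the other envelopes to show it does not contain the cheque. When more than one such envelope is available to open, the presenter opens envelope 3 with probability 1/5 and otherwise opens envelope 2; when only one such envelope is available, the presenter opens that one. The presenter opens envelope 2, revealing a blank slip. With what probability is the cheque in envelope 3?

5/9

Condition on the true location of the cheque.
If it is in envelope 1 (prior 1/3): envelope 3 is available but not opened, probability 4/5; weight (1/3)·(4/5) = 4/15.
If it is in envelope 2 (prior 1/3): the presenter opened envelope 2, so this case is ruled out; weight (1/3)·0 = 0.
If it is in envelope 3 (prior 1/3): only envelope 2 is available, probability 1; weight (1/3)·1 = 1/3.
The weights sum to 3/5.
So P(the cheque in envelope 3 | the presenter opened envelope 2) = (1/3) / (3/5) = 5/9.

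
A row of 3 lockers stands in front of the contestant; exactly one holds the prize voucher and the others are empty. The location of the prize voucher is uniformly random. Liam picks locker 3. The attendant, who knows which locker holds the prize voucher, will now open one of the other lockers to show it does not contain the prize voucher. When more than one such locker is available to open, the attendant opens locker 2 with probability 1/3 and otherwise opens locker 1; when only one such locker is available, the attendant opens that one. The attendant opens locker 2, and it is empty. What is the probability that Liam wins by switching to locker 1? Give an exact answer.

3/4

Apply Bayes' rule, conditioning on where the prize voucher actually is.
If it is in locker 1 (prior 1/3): only locker 2 is available, probability 1; weight (1/3)·1 = 1/3.
If it is in locker 2 (prior 1/3): the attendant opened locker 2, so this case is ruled out; weight (1/3)·0 = 0.
If it is in locker 3 (prior 1/3): locker 2 is available, opened with probability 1/3; weight (1/3)·(1/3) = 1/9.
The weights sum to 4/9.
So P(the prize voucher in locker 1 | the attendant opened locker 2) = (1/3) / (4/9) = 3/4.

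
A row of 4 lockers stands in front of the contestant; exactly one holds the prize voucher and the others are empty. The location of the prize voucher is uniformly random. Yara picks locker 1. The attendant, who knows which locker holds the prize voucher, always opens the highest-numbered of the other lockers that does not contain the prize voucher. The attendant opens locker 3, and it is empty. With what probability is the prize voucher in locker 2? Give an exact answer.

0

Apply Bayes' rule, conditioning on where the prize voucher actually is.
If it is in either of lockers 1 and 2 (prior 1/4 each): the attendant would have opened locker 4 instead, probability 0; weight (1/4)·0 = 0 each.
If it is in locker 3 (prior 1/4): the attendant opened locker 3, so this case is ruled out; weight (1/4)·0 = 0.
If it is in locker 4 (prior 1/4): locker 3 is the highest-numbered option available, probability 1; weight (1/4)·1 = 1/4.
The weights sum to 1/4.
So P(the prize voucher in locker 2 | the attendant opened locker 3) = 0 / (1/4) = 0.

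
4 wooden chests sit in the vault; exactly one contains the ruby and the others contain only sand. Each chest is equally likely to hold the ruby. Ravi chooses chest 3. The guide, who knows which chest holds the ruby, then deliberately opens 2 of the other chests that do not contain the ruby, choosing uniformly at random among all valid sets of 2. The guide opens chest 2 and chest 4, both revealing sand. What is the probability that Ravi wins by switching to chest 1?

3/4

Condition on the true location of the ruby.
If it is in chest 1 (prior 1/4): the guide has no choice, probability 1; weight (1/4)·1 = 1/4.
If it is in either of chests 2 and 4 (prior 1/4 each): that chest was opened and seen not to hold the prize — ruled out; weight (1/4)·0 = 0 each.
If it is in chest 3 (prior 1/4): the guide has 3 equally likely choices, so probability 1/3; weight (1/4)·(1/3) = 1/12.
The weights sum to 1/3.
So P(the ruby in chest 1 | the guide opened chest 2 and chest 4) = (1/4) / (1/3) = 3/4.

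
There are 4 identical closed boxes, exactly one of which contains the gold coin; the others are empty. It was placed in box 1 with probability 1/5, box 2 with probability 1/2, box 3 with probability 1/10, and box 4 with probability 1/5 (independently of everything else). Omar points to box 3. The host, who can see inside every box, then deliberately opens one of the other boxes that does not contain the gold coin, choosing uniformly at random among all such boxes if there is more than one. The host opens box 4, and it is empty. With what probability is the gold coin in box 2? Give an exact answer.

15/23

Consider each possible location of the gold coin in turn.
If it is in box 1 (prior 1/5): the host has 2 equally likely choices, so probability 1/2; weight (1/5)·(1/2) = 1/10.
If it is in box 2 (prior 1/2): the host has 2 equally likely choices, so probability 1/2; weight (1/2)·(1/2) = 1/4.
If it is in box 3 (prior 1/10): the host has 3 equally likely choices, so probability 1/3; weight (1/10)·(1/3) = 1/30.
If it is in box 4 (prior 1/5): the host opened box 4, so this case is ruled out; weight (1/5)·0 = 0.
The weights sum to 23/60.
So P(the gold coin in box 2 | the host opened box 4) = (1/4) / (23/60) = 15/23.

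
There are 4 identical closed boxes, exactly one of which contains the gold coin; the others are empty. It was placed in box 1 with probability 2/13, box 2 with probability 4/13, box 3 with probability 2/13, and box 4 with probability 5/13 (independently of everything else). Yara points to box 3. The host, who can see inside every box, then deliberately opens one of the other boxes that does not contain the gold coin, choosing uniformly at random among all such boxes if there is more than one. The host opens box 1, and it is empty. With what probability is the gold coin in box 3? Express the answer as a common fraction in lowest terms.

4/31

Condition on the true location of the gold coin.
If it is in box 1 (prior 2/13): the host opened box 1, so this case is ruled out; weight (2/13)·0 = 0.
If it is in box 2 (prior 4/13): the host has 2 equally likely choices, so probability 1/2; weight (4/13)·(1/2) = 2/13.
If it is in box 3 (prior 2/13): the host has 3 equally likely choices, so probability 1/3; weight (2/13)·(1/3) = 2/39.
If it is in box 4 (prior 5/13): the host has 2 equally likely choices, so probability 1/2; weight (5/13)·(1/2) = 5/26.
The weights sum to 31/78.
So P(the gold coin in box 3 | the host opened box 1) = (2/39) / (31/78) = 4/31.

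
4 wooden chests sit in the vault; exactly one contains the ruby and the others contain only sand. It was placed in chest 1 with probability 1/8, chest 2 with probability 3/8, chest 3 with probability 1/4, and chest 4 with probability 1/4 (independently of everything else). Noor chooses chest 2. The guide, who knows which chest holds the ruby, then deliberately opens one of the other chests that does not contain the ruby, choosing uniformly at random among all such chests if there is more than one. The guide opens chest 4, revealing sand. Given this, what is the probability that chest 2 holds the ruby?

2/5

Apply Bayes' rule, conditioning on where the ruby actually is.
If it is in chest 1 (prior 1/8): the guide has 2 equally likely choices, so probability 1/2; weight (1/8)·(1/2) = 1/16.
If it is in chest 2 (prior 3/8): the guide has 3 equally likely choices, so probability 1/3; weight (3/8)·(1/3) = 1/8.
If it is in chest 3 (prior 1/4): the guide has 2 equally likely choices, so probability 1/2; weight (1/4)·(1/2) = 1/8.
If it is in chest 4 (prior 1/4): the guide opened chest 4, so this case is ruled out; weight (1/4)·0 = 0.
The weights sum to 5/16.
So P(the ruby in chest 2 | the guide opened chest 4) = (1/8) / (5/16) = 2/5.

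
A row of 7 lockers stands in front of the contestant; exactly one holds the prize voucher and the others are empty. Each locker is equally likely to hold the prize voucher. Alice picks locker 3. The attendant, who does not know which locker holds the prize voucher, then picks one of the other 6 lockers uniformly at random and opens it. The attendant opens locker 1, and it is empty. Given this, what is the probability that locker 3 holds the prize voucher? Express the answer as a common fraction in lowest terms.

Consider each possible location of the prize voucher in turn.
If it is in locker 1 (prior 1/7): the attendant opened locker 1, so this case is ruled out; weight (1/7)·0 = 0.
If it is in any of lockers 2, 3, 4, 5, 6, and 7 (prior 1/7 each): the attendant picks locker 1 with probability 1/6 regardless, and it is not the prize; weight (1/7)·(1/6) = 1/42 each.
The weights sum to 1/7.
So P(the prize voucher in locker 3 | the attendant opened locker 1) = (1/42) / (1/7) = 1/6.

1/6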